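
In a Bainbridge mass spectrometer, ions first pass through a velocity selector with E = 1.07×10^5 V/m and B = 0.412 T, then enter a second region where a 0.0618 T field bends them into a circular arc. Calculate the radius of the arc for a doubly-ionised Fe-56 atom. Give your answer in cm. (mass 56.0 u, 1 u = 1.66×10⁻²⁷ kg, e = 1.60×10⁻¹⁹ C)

r ≈ 122 cm

The selector passes v = E/B = 1.07×10^5/0.412 = 2.60×10^5 m/s.
In the deflection region, r = mv/(qB₂) = (9.30×10^-26)(2.60×10^5) / [(2×1.60×10^-19)(0.0618)] = 1.22 m.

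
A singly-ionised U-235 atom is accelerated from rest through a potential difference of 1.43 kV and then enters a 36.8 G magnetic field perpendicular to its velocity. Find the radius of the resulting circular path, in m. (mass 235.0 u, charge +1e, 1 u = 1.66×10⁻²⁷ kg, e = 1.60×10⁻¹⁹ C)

r ≈ 22.7 m

The kinetic energy gained is K = qV = (1×1.60×10^-19)(1430) = 2.29×10^-16 J.
v = √(2K/m) = 3.42×10^4 m/s.
r = mv/(qB) = (3.90×10^-25)(3.42×10^4) / [(1×1.60×10^-19)(3.68×10^-3)] = 22.7 m.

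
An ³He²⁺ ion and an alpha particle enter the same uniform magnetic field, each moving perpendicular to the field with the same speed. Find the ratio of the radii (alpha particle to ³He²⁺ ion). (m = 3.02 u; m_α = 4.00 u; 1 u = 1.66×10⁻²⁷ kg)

r = mv/(qB) ⇒ at equal v, r ∝ m/q.
r_{alpha particle}/r_{³He²⁺ ion} = 1.32.

ratio ≈ 1.32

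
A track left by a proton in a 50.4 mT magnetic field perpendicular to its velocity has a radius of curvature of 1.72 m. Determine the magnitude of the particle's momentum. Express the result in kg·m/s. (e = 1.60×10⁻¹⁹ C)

Since qvB = mv²/r, the momentum p = mv = qBr.
p = (1×1.60×10^-19)(0.0504)(1.72) = 1.39×10^-20 kg·m/s.

p ≈ 1.39×10^-20 kg·m/s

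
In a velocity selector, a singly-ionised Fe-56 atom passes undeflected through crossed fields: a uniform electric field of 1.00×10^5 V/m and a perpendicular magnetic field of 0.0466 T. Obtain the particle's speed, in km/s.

v ≈ 2150 km/s

For zero net force, qE = qvB, so v = E/B.
v = (1.00×10^5) / (0.0466) = 2.15×10^6 m/s.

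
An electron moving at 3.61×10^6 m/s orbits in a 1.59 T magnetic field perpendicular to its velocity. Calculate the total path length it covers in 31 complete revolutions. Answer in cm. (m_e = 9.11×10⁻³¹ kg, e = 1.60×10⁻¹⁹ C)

r = mv/(qB) = 1.29×10^-5 m, so one revolution covers 2πr = 8.12×10^-5 m.
In 31 revolutions: L = 31·2πr = 2.52×10^-3 m.

L ≈ 0.252 cm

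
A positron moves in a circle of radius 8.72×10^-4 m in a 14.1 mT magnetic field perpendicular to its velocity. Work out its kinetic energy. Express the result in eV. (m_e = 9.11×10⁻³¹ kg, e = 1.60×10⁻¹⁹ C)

v = qBr/m = (1×1.60×10^-19)(0.0141)(8.72×10^-4) / (9.11×10^-31) = 2.16×10^6 m/s.
K = ½mv² = 0.5·(9.11×10^-31)·(2.16×10^6)² = 2.12×10^-18 J = 13.3 eV.

K ≈ 13.3 eV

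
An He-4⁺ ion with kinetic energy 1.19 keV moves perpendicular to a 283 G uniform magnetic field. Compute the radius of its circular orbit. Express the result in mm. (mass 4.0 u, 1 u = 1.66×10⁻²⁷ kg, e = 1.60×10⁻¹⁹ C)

r ≈ 351 mm

Convert the energy: K = 1.19 keV = 1.90×10^-16 J.
v = √(2K/m) = √(2·1.90×10^-16/6.64×10^-27) = 2.39×10^5 m/s.
r = mv/(qB) = (6.64×10^-27)(2.39×10^5) / [(1×1.60×10^-19)(0.0283)] = 0.351 m.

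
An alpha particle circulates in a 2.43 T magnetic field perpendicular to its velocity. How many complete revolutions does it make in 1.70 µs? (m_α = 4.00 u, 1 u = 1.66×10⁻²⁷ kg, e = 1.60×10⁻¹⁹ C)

T = 2πm/(qB) = 2π(6.64×10^-27) / [(2×1.60×10^-19)(2.43)] = 5.3653×10^-8 s.
N = t/T = 1.70×10^-6 / 5.3653×10^-8 ≈ 31.69, so 31 complete revolutions.

N = 31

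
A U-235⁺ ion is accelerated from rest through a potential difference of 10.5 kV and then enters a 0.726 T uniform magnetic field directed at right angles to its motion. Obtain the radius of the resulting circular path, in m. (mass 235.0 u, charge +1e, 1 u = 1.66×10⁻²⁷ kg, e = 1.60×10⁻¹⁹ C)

r ≈ 0.312 m

The kinetic energy gained is K = qV = (1×1.60×10^-19)(1.05×10^4) = 1.68×10^-15 J.
v = √(2K/m) = 9.28×10^4 m/s.
r = mv/(qB) = (3.90×10^-25)(9.28×10^4) / [(1×1.60×10^-19)(0.726)] = 0.312 m.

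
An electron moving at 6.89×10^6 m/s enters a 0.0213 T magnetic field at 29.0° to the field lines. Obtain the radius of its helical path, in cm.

Only the perpendicular component v⊥ = v sin29.0° = 3.34×10^6 m/s is bent by the field.
r = m v⊥ /(qB) = (9.11×10^-31)(3.34×10^6) / [(1×1.60×10^-19)(0.0213)] = 8.93×10^-4 m.

r ≈ 0.0893 cm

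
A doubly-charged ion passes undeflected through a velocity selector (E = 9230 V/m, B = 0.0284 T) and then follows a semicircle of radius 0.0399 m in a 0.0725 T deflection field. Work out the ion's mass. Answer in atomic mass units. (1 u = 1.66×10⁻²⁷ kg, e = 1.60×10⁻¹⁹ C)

m ≈ 1.72 u

v = E/B₁ = 3.25×10^5 m/s.
From r = mv/(qB₂), m = qB₂r/v = (2×1.60×10^-19)(0.0725)(0.0399) / (3.25×10^5) = 2.85×10^-27 kg.
In atomic mass units: m = 2.85×10^-27 / 1.66×10^-27 = 1.72 u.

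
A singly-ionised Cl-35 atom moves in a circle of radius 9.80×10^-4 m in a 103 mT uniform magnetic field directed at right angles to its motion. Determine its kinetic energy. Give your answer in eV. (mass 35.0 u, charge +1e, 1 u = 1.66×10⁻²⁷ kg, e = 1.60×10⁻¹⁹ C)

v = qBr/m = (1×1.60×10^-19)(0.103)(9.80×10^-4) / (5.81×10^-26) = 278 m/s.
K = ½mv² = 0.5·(5.81×10^-26)·(278)² = 2.24×10^-21 J = 0.0140 eV.

K ≈ 0.0140 eV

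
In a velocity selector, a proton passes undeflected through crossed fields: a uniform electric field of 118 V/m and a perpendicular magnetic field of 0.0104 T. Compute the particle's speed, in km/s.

For zero net force, qE = qvB, so v = E/B.
v = (118) / (0.0104) = 1.13×10^4 m/s.

v ≈ 11.3 km/s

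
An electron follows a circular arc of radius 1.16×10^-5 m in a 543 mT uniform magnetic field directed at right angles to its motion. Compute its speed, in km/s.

From qvB = mv²/r, v = qBr/m.
v = (1×1.60×10^-19)(0.543)(1.16×10^-5) / (9.11×10^-31) = 1.11×10^6 m/s.

v ≈ 1110 km/s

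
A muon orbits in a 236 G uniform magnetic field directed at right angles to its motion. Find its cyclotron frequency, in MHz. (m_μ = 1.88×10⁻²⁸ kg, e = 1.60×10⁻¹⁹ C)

f = qB/(2πm) = (1×1.60×10^-19)(0.0236) / [2π(1.88×10^-28)] = 3.20×10^6 Hz.

f ≈ 3.20 MHz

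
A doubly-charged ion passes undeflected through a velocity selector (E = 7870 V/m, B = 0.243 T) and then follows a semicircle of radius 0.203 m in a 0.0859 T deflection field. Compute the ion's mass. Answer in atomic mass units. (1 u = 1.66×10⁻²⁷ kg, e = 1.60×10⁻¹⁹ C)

v = E/B₁ = 3.24×10^4 m/s.
From r = mv/(qB₂), m = qB₂r/v = (2×1.60×10^-19)(0.0859)(0.203) / (3.24×10^4) = 1.72×10^-25 kg.
In atomic mass units: m = 1.72×10^-25 / 1.66×10^-27 = 104 u.

m ≈ 104 u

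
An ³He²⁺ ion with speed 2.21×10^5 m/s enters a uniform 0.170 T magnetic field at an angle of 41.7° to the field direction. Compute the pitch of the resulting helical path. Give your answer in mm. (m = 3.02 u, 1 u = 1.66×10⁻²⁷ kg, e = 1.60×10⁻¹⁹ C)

The velocity component along B is v∥ = v cos41.7° = 1.65×10^5 m/s.
The cyclotron period T = 2πm/(qB) = 5.79×10^-7 s is set by m, q, B alone.
Pitch = v∥·T = (1.65×10^5)(5.79×10^-7) = 0.0955 m.

pitch ≈ 95.5 mm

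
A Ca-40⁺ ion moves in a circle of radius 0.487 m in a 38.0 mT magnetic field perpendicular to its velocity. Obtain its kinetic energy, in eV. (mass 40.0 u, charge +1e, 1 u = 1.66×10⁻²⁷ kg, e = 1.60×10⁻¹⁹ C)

K ≈ 413 eV

v = qBr/m = (1×1.60×10^-19)(0.0380)(0.487) / (6.64×10^-26) = 4.46×10^4 m/s.
K = ½mv² = 0.5·(6.64×10^-26)·(4.46×10^4)² = 6.60×10^-17 J = 413 eV.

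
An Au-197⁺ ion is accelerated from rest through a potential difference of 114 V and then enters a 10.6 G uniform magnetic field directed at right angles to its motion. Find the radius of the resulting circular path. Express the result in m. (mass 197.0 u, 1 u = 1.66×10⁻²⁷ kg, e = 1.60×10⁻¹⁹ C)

r ≈ 20.4 m

The kinetic energy gained is K = qV = (1×1.60×10^-19)(114) = 1.82×10^-17 J.
v = √(2K/m) = 1.06×10^4 m/s.
r = mv/(qB) = (3.27×10^-25)(1.06×10^4) / [(1×1.60×10^-19)(1.06×10^-3)] = 20.4 m.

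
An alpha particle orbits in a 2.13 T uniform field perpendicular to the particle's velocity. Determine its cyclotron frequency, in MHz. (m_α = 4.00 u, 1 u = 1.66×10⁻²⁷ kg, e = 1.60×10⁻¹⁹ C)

f = qB/(2πm) = (2×1.60×10^-19)(2.13) / [2π(6.64×10^-27)] = 1.63×10^7 Hz.

f ≈ 16.3 MHz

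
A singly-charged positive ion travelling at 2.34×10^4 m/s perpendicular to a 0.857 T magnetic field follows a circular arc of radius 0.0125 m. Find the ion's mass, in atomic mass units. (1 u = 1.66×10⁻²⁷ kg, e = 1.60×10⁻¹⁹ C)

m ≈ 44.1 u

qvB = mv²/r ⇒ m = qBr/v.
m = (1×1.60×10^-19)(0.857)(0.0125) / (2.34×10^4) = 7.32×10^-26 kg = 44.1 u.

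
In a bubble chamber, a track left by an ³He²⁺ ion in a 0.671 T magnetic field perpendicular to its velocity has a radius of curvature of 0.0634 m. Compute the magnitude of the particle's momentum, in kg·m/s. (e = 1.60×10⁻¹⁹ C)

Since qvB = mv²/r, the momentum p = mv = qBr.
p = (2×1.60×10^-19)(0.671)(0.0634) = 1.36×10^-20 kg·m/s.

p ≈ 1.36×10^-20 kg·m/s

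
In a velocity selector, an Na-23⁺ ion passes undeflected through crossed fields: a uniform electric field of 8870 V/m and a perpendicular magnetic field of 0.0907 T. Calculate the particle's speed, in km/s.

For zero net force, qE = qvB, so v = E/B.
v = (8870) / (0.0907) = 9.78×10^4 m/s.

v ≈ 97.8 km/s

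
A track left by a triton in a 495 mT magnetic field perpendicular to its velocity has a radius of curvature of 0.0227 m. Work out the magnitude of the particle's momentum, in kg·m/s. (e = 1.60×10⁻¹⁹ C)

p ≈ 1.80×10^-21 kg·m/s

Since qvB = mv²/r, the momentum p = mv = qBr.
p = (1×1.60×10^-19)(0.495)(0.0227) = 1.80×10^-21 kg·m/s.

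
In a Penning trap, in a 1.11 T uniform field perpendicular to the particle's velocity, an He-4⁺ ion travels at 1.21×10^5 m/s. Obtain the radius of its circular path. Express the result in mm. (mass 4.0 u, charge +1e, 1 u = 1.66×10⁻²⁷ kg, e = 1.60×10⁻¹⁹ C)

The magnetic force provides the centripetal force: qvB = mv²/r, so r = mv/(qB).
r = (6.64×10^-27 kg)(1.21×10^5 m/s) / [(1×1.60×10^-19 C)(1.11 T)] = 4.52×10^-3 m.

r ≈ 4.52 mm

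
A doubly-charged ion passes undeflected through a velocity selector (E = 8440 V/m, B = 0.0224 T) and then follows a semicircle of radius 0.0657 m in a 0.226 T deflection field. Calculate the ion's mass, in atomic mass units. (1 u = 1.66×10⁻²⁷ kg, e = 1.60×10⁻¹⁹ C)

m ≈ 7.60 u

v = E/B₁ = 3.77×10^5 m/s.
From r = mv/(qB₂), m = qB₂r/v = (2×1.60×10^-19)(0.226)(0.0657) / (3.77×10^5) = 1.26×10^-26 kg.
In atomic mass units: m = 1.26×10^-26 / 1.66×10^-27 = 7.60 u.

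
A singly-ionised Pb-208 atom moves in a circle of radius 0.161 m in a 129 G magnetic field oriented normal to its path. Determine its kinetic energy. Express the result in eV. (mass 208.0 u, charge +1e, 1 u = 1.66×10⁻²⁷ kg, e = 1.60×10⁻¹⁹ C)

K ≈ 0.999 eV

v = qBr/m = (1×1.60×10^-19)(0.0129)(0.161) / (3.45×10^-25) = 962 m/s.
K = ½mv² = 0.5·(3.45×10^-25)·(962)² = 1.60×10^-19 J = 0.999 eV.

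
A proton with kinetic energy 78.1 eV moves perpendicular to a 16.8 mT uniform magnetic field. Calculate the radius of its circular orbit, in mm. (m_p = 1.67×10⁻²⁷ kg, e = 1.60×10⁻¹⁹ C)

r ≈ 76.0 mm

Convert the energy: K = 78.1 eV = 1.25×10^-17 J.
v = √(2K/m) = √(2·1.25×10^-17/1.67×10^-27) = 1.22×10^5 m/s.
r = mv/(qB) = (1.67×10^-27)(1.22×10^5) / [(1×1.60×10^-19)(0.0168)] = 0.0760 m.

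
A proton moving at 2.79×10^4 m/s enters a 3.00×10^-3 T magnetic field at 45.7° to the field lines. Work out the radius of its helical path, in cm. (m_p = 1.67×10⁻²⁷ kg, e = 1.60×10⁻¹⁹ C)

r ≈ 6.95 cm

Only the perpendicular component v⊥ = v sin45.7° = 2.00×10^4 m/s is bent by the field.
r = m v⊥ /(qB) = (1.67×10^-27)(2.00×10^4) / [(1×1.60×10^-19)(3.00×10^-3)] = 0.0695 m.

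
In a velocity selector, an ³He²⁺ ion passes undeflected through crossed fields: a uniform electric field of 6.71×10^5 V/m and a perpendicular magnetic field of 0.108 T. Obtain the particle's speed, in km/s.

v ≈ 6210 km/s

For zero net force, qE = qvB, so v = E/B.
v = (6.71×10^5) / (0.108) = 6.21×10^6 m/s.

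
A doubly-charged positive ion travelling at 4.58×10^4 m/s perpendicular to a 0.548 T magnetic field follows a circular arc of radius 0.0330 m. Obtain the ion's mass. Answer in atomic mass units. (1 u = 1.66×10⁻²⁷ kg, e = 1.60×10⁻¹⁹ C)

qvB = mv²/r ⇒ m = qBr/v.
m = (2×1.60×10^-19)(0.548)(0.0330) / (4.58×10^4) = 1.26×10^-25 kg = 76.1 u.

m ≈ 76.1 u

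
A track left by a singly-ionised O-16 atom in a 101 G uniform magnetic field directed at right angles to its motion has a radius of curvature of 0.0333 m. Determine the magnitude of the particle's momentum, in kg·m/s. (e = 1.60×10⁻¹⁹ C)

Since qvB = mv²/r, the momentum p = mv = qBr.
p = (1×1.60×10^-19)(0.0101)(0.0333) = 5.38×10^-23 kg·m/s.

p ≈ 5.38×10^-23 kg·m/s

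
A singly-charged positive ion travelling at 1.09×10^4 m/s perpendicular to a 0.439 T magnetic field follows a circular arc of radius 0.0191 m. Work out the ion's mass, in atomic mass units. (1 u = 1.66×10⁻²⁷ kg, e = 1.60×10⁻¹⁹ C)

m ≈ 74.1 u

qvB = mv²/r ⇒ m = qBr/v.
m = (1×1.60×10^-19)(0.439)(0.0191) / (1.09×10^4) = 1.23×10^-25 kg = 74.1 u.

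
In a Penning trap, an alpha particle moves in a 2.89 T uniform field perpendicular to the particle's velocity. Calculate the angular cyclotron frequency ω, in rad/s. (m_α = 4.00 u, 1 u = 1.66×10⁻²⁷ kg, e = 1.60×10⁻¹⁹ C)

ω = qB/m = (2×1.60×10^-19)(2.89) / (6.64×10^-27) = 1.39×10^8 rad/s.

ω ≈ 1.39×10^8 rad/s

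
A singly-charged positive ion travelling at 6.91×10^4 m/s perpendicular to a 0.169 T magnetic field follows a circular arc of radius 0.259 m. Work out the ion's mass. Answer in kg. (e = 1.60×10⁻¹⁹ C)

qvB = mv²/r ⇒ m = qBr/v.
m = (1×1.60×10^-19)(0.169)(0.259) / (6.91×10^4) = 1.01×10^-25 kg.

m ≈ 1.01×10^-25 kg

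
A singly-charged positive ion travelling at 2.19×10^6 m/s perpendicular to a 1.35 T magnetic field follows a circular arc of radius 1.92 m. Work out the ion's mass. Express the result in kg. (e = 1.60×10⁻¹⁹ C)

qvB = mv²/r ⇒ m = qBr/v.
m = (1×1.60×10^-19)(1.35)(1.92) / (2.19×10^6) = 1.89×10^-25 kg.

m ≈ 1.89×10^-25 kg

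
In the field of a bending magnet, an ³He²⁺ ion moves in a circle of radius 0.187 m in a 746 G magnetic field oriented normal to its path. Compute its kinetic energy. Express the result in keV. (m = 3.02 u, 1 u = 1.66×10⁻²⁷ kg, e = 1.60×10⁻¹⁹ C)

K ≈ 12.4 keV

v = qBr/m = (2×1.60×10^-19)(0.0746)(0.187) / (5.01×10^-27) = 8.90×10^5 m/s.
K = ½mv² = 0.5·(5.01×10^-27)·(8.90×10^5)² = 1.99×10^-15 J = 12.4 keV.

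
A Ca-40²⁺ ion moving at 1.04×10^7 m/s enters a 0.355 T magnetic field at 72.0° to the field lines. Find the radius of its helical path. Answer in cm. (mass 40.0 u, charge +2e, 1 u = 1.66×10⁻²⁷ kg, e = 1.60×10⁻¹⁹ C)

r ≈ 578 cm

Only the perpendicular component v⊥ = v sin72.0° = 9.89×10^6 m/s is bent by the field.
r = m v⊥ /(qB) = (6.64×10^-26)(9.89×10^6) / [(2×1.60×10^-19)(0.355)] = 5.78 m.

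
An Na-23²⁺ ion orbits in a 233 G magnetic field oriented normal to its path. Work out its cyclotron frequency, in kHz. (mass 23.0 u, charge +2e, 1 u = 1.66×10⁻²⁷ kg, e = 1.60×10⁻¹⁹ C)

f = qB/(2πm) = (2×1.60×10^-19)(0.0233) / [2π(3.82×10^-26)] = 3.11×10^4 Hz.

f ≈ 31.1 kHz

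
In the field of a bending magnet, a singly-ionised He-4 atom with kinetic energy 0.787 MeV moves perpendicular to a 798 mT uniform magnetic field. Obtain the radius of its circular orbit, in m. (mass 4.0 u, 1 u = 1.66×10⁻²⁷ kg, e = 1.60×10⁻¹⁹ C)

Convert the energy: K = 0.787 MeV = 1.26×10^-13 J.
v = √(2K/m) = √(2·1.26×10^-13/6.64×10^-27) = 6.16×10^6 m/s.
r = mv/(qB) = (6.64×10^-27)(6.16×10^6) / [(1×1.60×10^-19)(0.798)] = 0.320 m.

r ≈ 0.320 m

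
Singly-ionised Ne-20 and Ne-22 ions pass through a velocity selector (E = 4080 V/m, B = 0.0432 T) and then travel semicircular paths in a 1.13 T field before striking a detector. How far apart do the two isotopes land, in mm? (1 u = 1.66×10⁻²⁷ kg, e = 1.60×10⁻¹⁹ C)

Δd ≈ 3.47 mm

Both emerge at v = E/B₁ = 9.44×10^4 m/s.
r = mv/(qB₂), so r₁ = 0.01734 m and r₂ = 0.01908 m, giving Δr = 1.73×10^-3 m.
After a semicircle each ion lands a diameter 2r from the entry slit, so the separation is 2Δr = 3.47×10^-3 m.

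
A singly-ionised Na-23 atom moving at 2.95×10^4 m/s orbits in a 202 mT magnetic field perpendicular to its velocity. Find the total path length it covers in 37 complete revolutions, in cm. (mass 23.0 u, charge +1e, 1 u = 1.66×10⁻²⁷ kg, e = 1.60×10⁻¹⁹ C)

r = mv/(qB) = 0.0348 m, so one revolution covers 2πr = 0.219 m.
In 37 revolutions: L = 37·2πr = 8.10 m.

L ≈ 810 cm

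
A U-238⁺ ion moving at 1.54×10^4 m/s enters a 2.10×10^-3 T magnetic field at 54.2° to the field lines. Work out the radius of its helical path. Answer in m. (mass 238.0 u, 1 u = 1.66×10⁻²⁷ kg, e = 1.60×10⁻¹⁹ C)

r ≈ 14.7 m

Only the perpendicular component v⊥ = v sin54.2° = 1.25×10^4 m/s is bent by the field.
r = m v⊥ /(qB) = (3.95×10^-25)(1.25×10^4) / [(1×1.60×10^-19)(2.10×10^-3)] = 14.7 m.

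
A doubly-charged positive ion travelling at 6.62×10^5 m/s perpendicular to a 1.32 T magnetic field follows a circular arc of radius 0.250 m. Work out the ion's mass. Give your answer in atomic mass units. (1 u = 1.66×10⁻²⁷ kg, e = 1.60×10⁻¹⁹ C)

m ≈ 96.1 u

qvB = mv²/r ⇒ m = qBr/v.
m = (2×1.60×10^-19)(1.32)(0.250) / (6.62×10^5) = 1.60×10^-25 kg = 96.1 u.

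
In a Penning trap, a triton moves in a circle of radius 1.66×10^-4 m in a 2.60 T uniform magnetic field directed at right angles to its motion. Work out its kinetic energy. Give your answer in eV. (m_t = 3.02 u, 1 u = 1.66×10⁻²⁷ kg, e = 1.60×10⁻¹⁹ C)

K ≈ 2.97 eV

v = qBr/m = (1×1.60×10^-19)(2.60)(1.66×10^-4) / (5.01×10^-27) = 1.38×10^4 m/s.
K = ½mv² = 0.5·(5.01×10^-27)·(1.38×10^4)² = 4.76×10^-19 J = 2.97 eV.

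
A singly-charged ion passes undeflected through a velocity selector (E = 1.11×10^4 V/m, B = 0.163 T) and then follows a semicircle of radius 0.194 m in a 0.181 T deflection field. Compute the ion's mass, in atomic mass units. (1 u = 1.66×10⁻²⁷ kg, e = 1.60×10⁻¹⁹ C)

m ≈ 49.7 u

v = E/B₁ = 6.81×10^4 m/s.
From r = mv/(qB₂), m = qB₂r/v = (1×1.60×10^-19)(0.181)(0.194) / (6.81×10^4) = 8.25×10^-26 kg.
In atomic mass units: m = 8.25×10^-26 / 1.66×10^-27 = 49.7 u.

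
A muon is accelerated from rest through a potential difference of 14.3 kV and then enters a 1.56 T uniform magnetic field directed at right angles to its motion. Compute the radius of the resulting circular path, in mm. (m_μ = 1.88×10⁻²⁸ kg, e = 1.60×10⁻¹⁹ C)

The kinetic energy gained is K = qV = (1×1.60×10^-19)(1.43×10^4) = 2.29×10^-15 J.
v = √(2K/m) = 4.93×10^6 m/s.
r = mv/(qB) = (1.88×10^-28)(4.93×10^6) / [(1×1.60×10^-19)(1.56)] = 3.72×10^-3 m.

r ≈ 3.72 mm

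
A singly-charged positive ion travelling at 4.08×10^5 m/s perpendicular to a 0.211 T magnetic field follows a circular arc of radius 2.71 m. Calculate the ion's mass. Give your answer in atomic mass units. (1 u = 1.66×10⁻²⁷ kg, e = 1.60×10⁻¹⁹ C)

m ≈ 135 u

qvB = mv²/r ⇒ m = qBr/v.
m = (1×1.60×10^-19)(0.211)(2.71) / (4.08×10^5) = 2.24×10^-25 kg = 135 u.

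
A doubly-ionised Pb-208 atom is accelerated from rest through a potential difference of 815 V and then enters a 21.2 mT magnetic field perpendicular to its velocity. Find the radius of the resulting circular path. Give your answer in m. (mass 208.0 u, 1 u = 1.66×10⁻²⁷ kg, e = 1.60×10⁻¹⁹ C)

The kinetic energy gained is K = qV = (2×1.60×10^-19)(815) = 2.61×10^-16 J.
v = √(2K/m) = 3.89×10^4 m/s.
r = mv/(qB) = (3.45×10^-25)(3.89×10^4) / [(2×1.60×10^-19)(0.0212)] = 1.98 m.

r ≈ 1.98 m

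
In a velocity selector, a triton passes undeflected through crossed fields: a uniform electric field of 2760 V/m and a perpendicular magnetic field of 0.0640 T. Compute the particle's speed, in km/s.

v ≈ 43.1 km/s

For zero net force, qE = qvB, so v = E/B.
v = (2760) / (0.0640) = 4.31×10^4 m/s.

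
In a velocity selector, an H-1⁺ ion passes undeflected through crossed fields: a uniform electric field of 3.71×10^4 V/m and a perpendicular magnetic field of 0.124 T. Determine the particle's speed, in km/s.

v ≈ 299 km/s

For zero net force, qE = qvB, so v = E/B.
v = (3.71×10^4) / (0.124) = 2.99×10^5 m/s.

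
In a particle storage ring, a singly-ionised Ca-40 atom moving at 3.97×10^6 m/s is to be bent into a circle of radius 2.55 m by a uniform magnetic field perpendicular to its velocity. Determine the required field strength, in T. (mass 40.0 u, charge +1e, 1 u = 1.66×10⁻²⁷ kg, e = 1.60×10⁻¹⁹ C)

B ≈ 0.646 T

qvB = mv²/r gives B = mv/(qr).
B = (6.64×10^-26)(3.97×10^6) / [(1×1.60×10^-19)(2.55)] = 0.646 T.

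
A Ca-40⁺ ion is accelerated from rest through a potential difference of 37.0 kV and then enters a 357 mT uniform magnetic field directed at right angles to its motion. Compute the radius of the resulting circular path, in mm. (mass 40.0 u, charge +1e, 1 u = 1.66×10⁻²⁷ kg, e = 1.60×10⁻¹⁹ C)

r ≈ 491 mm

The kinetic energy gained is K = qV = (1×1.60×10^-19)(3.70×10^4) = 5.92×10^-15 J.
v = √(2K/m) = 4.22×10^5 m/s.
r = mv/(qB) = (6.64×10^-26)(4.22×10^5) / [(1×1.60×10^-19)(0.357)] = 0.491 m.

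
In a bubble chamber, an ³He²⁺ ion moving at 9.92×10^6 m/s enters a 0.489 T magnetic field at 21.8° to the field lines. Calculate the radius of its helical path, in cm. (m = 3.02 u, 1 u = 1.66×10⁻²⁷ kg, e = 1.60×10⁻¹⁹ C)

Only the perpendicular component v⊥ = v sin21.8° = 3.68×10^6 m/s is bent by the field.
r = m v⊥ /(qB) = (5.01×10^-27)(3.68×10^6) / [(2×1.60×10^-19)(0.489)] = 0.118 m.

r ≈ 11.8 cm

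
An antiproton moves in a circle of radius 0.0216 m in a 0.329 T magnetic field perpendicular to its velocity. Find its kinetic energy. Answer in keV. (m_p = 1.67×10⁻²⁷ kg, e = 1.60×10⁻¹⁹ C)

K ≈ 2.42 keV

v = qBr/m = (1×1.60×10^-19)(0.329)(0.0216) / (1.67×10^-27) = 6.81×10^5 m/s.
K = ½mv² = 0.5·(1.67×10^-27)·(6.81×10^5)² = 3.87×10^-16 J = 2.42 keV.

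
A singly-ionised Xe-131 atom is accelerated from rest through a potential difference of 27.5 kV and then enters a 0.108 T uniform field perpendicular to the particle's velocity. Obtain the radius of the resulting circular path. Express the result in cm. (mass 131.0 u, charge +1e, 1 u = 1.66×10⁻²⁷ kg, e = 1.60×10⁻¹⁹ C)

r ≈ 253 cm

The kinetic energy gained is K = qV = (1×1.60×10^-19)(2.75×10^4) = 4.40×10^-15 J.
v = √(2K/m) = 2.01×10^5 m/s.
r = mv/(qB) = (2.17×10^-25)(2.01×10^5) / [(1×1.60×10^-19)(0.108)] = 2.53 m.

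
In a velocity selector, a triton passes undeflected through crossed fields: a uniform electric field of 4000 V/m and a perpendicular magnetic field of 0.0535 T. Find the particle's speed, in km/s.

v ≈ 74.8 km/s

For zero net force, qE = qvB, so v = E/B.
v = (4000) / (0.0535) = 7.48×10^4 m/s.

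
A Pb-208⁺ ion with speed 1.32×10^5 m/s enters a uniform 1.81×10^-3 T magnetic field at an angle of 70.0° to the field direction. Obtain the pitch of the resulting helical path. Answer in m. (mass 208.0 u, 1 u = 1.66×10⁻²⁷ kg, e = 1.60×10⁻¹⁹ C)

The velocity component along B is v∥ = v cos70.0° = 4.51×10^4 m/s.
The cyclotron period T = 2πm/(qB) = 7.49×10^-3 s is set by m, q, B alone.
Pitch = v∥·T = (4.51×10^4)(7.49×10^-3) = 338 m.

pitch ≈ 338 m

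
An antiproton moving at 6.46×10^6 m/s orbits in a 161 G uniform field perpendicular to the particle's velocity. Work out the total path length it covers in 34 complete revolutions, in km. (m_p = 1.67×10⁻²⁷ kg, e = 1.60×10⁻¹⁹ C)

r = mv/(qB) = 4.19 m, so one revolution covers 2πr = 26.3 m.
In 34 revolutions: L = 34·2πr = 895 m.

L ≈ 0.895 km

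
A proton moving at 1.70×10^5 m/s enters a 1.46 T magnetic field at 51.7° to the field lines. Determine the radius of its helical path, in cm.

Only the perpendicular component v⊥ = v sin51.7° = 1.33×10^5 m/s is bent by the field.
r = m v⊥ /(qB) = (1.67×10^-27)(1.33×10^5) / [(1×1.60×10^-19)(1.46)] = 9.54×10^-4 m.

r ≈ 0.0954 cm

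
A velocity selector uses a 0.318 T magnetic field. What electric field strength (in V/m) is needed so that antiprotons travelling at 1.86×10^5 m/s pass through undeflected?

qE = qvB ⇒ E = vB = (1.86×10^5)(0.318) = 5.91×10^4 V/m.

E ≈ 5.91×10^4 V/m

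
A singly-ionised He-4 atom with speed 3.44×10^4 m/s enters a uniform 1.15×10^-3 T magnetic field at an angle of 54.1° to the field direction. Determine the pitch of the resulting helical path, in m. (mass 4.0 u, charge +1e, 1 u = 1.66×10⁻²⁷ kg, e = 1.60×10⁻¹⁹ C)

The velocity component along B is v∥ = v cos54.1° = 2.02×10^4 m/s.
The cyclotron period T = 2πm/(qB) = 2.27×10^-4 s is set by m, q, B alone.
Pitch = v∥·T = (2.02×10^4)(2.27×10^-4) = 4.57 m.

pitch ≈ 4.57 m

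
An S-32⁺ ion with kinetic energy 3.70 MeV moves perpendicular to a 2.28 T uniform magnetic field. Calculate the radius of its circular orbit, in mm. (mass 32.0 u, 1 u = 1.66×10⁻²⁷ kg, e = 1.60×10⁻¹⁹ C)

r ≈ 687 mm

Convert the energy: K = 3.70 MeV = 5.92×10^-13 J.
v = √(2K/m) = √(2·5.92×10^-13/5.31×10^-26) = 4.72×10^6 m/s.
r = mv/(qB) = (5.31×10^-26)(4.72×10^6) / [(1×1.60×10^-19)(2.28)] = 0.687 m.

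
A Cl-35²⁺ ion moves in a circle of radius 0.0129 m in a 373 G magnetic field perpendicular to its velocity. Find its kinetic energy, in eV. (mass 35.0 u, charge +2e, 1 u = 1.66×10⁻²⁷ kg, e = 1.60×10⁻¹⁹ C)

K ≈ 1.28 eV

v = qBr/m = (2×1.60×10^-19)(0.0373)(0.0129) / (5.81×10^-26) = 2650 m/s.
K = ½mv² = 0.5·(5.81×10^-26)·(2650)² = 2.04×10^-19 J = 1.28 eV.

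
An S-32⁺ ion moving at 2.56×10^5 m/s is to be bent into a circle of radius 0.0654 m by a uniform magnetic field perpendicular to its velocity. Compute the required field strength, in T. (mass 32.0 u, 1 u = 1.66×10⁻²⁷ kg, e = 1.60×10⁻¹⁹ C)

qvB = mv²/r gives B = mv/(qr).
B = (5.31×10^-26)(2.56×10^5) / [(1×1.60×10^-19)(0.0654)] = 1.30 T.

B ≈ 1.30 T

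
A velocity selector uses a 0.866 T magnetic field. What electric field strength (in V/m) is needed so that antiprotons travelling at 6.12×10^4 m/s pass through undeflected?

qE = qvB ⇒ E = vB = (6.12×10^4)(0.866) = 5.30×10^4 V/m.

E ≈ 5.30×10^4 V/m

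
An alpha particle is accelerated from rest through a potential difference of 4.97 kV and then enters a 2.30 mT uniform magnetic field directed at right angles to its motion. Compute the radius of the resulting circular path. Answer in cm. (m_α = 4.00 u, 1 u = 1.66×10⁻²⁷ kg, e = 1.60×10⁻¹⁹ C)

The kinetic energy gained is K = qV = (2×1.60×10^-19)(4970) = 1.59×10^-15 J.
v = √(2K/m) = 6.92×10^5 m/s.
r = mv/(qB) = (6.64×10^-27)(6.92×10^5) / [(2×1.60×10^-19)(2.30×10^-3)] = 6.24 m.

r ≈ 624 cm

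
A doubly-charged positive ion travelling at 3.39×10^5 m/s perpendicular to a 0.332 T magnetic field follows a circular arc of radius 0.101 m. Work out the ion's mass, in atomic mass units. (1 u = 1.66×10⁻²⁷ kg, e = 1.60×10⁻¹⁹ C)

qvB = mv²/r ⇒ m = qBr/v.
m = (2×1.60×10^-19)(0.332)(0.101) / (3.39×10^5) = 3.17×10^-26 kg = 19.1 u.

m ≈ 19.1 u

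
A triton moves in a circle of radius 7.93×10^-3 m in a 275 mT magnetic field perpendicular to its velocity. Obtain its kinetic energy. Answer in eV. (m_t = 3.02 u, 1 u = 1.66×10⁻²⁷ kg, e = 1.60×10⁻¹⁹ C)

v = qBr/m = (1×1.60×10^-19)(0.275)(7.93×10^-3) / (5.01×10^-27) = 6.96×10^4 m/s.
K = ½mv² = 0.5·(5.01×10^-27)·(6.96×10^4)² = 1.21×10^-17 J = 75.9 eV.

K ≈ 75.9 eV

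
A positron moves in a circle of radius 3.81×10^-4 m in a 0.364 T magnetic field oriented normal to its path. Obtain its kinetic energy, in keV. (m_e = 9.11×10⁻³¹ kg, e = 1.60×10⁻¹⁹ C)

v = qBr/m = (1×1.60×10^-19)(0.364)(3.81×10^-4) / (9.11×10^-31) = 2.44×10^7 m/s.
K = ½mv² = 0.5·(9.11×10^-31)·(2.44×10^7)² = 2.70×10^-16 J = 1.69 keV.

K ≈ 1.69 keV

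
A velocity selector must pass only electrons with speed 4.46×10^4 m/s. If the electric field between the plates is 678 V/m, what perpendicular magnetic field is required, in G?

qE = qvB ⇒ B = E/v = (678) / (4.46×10^4) = 0.0152 T.

B ≈ 152 G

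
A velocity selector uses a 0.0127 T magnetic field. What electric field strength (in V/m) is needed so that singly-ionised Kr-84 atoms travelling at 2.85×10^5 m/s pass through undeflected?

E ≈ 3620 V/m

qE = qvB ⇒ E = vB = (2.85×10^5)(0.0127) = 3620 V/m.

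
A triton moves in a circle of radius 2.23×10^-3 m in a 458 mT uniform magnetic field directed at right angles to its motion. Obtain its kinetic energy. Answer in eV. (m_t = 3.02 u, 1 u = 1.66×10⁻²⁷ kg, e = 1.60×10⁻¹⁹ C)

v = qBr/m = (1×1.60×10^-19)(0.458)(2.23×10^-3) / (5.01×10^-27) = 3.26×10^4 m/s.
K = ½mv² = 0.5·(5.01×10^-27)·(3.26×10^4)² = 2.66×10^-18 J = 16.6 eV.

K ≈ 16.6 eV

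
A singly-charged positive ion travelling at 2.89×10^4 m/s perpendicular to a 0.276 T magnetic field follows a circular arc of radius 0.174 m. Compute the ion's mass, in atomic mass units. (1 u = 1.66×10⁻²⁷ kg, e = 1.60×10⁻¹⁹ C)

m ≈ 160 u

qvB = mv²/r ⇒ m = qBr/v.
m = (1×1.60×10^-19)(0.276)(0.174) / (2.89×10^4) = 2.66×10^-25 kg = 160 u.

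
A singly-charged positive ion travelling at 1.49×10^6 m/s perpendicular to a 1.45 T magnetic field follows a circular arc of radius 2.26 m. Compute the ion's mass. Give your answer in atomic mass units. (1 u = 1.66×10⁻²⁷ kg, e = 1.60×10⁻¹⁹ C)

qvB = mv²/r ⇒ m = qBr/v.
m = (1×1.60×10^-19)(1.45)(2.26) / (1.49×10^6) = 3.52×10^-25 kg = 212 u.

m ≈ 212 u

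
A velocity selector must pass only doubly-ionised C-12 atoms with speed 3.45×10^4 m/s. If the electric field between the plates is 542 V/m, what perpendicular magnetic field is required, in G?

B ≈ 157 G

qE = qvB ⇒ B = E/v = (542) / (3.45×10^4) = 0.0157 T.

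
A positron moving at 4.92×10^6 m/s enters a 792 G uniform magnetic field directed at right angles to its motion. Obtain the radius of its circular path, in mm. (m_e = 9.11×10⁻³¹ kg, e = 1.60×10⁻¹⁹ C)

r ≈ 0.354 mm

The magnetic force provides the centripetal force: qvB = mv²/r, so r = mv/(qB).
r = (9.11×10^-31 kg)(4.92×10^6 m/s) / [(1×1.60×10^-19 C)(0.0792 T)] = 3.54×10^-4 m.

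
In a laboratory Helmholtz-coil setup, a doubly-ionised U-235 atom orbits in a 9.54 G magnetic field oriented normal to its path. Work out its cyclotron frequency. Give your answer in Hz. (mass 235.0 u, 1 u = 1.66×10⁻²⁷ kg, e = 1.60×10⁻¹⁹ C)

f = qB/(2πm) = (2×1.60×10^-19)(9.54×10^-4) / [2π(3.90×10^-25)] = 125 Hz.

f ≈ 125 Hz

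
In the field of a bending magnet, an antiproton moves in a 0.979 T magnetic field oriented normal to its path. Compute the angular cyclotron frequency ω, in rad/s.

ω = qB/m = (1×1.60×10^-19)(0.979) / (1.67×10^-27) = 9.38×10^7 rad/s.

ω ≈ 9.38×10^7 rad/s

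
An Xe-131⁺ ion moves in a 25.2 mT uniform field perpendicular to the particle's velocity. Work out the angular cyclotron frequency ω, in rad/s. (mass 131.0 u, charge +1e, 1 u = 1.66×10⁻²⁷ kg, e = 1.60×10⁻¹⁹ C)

ω = qB/m = (1×1.60×10^-19)(0.0252) / (2.17×10^-25) = 1.85×10^4 rad/s.

ω ≈ 1.85×10^4 rad/s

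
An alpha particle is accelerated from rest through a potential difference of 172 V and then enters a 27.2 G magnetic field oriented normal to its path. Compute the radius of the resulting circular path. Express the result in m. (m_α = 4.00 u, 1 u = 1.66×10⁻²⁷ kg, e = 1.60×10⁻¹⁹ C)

r ≈ 0.982 m

The kinetic energy gained is K = qV = (2×1.60×10^-19)(172) = 5.50×10^-17 J.
v = √(2K/m) = 1.29×10^5 m/s.
r = mv/(qB) = (6.64×10^-27)(1.29×10^5) / [(2×1.60×10^-19)(2.72×10^-3)] = 0.982 m.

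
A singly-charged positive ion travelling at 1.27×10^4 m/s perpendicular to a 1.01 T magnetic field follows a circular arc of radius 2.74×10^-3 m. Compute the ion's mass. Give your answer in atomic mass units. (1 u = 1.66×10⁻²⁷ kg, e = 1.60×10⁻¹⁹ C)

qvB = mv²/r ⇒ m = qBr/v.
m = (1×1.60×10^-19)(1.01)(2.74×10^-3) / (1.27×10^4) = 3.49×10^-26 kg = 21.0 u.

m ≈ 21.0 u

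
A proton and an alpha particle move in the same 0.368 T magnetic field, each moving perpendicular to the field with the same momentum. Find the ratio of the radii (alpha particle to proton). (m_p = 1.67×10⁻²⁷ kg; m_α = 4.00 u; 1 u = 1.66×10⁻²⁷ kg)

ratio ≈ 0.500

r = p/(qB) ⇒ at equal p, r ∝ 1/q.
r_{alpha particle}/r_{proton} = 0.500.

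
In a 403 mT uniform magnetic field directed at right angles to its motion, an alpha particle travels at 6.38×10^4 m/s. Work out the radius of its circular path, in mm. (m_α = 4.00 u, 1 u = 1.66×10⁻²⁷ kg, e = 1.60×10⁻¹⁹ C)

The magnetic force provides the centripetal force: qvB = mv²/r, so r = mv/(qB).
r = (6.64×10^-27 kg)(6.38×10^4 m/s) / [(2×1.60×10^-19 C)(0.403 T)] = 3.28×10^-3 m.

r ≈ 3.28 mm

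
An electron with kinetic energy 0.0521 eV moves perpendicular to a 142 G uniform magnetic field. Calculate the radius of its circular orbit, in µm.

Convert the energy: K = 0.0521 eV = 8.34×10^-21 J.
v = √(2K/m) = √(2·8.34×10^-21/9.11×10^-31) = 1.35×10^5 m/s.
r = mv/(qB) = (9.11×10^-31)(1.35×10^5) / [(1×1.60×10^-19)(0.0142)] = 5.42×10^-5 m.

r ≈ 54.2 µm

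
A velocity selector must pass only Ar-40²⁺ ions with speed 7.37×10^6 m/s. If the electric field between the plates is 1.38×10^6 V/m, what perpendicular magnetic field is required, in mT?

B ≈ 187 mT

qE = qvB ⇒ B = E/v = (1.38×10^6) / (7.37×10^6) = 0.187 T.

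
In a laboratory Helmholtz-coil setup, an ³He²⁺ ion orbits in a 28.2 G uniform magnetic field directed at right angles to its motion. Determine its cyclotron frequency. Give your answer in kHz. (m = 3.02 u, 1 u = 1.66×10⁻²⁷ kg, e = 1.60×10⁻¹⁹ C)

f = qB/(2πm) = (2×1.60×10^-19)(2.82×10^-3) / [2π(5.01×10^-27)] = 2.86×10^4 Hz.

f ≈ 28.6 kHz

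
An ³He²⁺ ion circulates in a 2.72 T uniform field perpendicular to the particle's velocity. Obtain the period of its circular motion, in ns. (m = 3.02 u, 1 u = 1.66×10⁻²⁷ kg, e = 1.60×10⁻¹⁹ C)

The cyclotron period is independent of speed: T = 2πm/(qB).
T = 2π(5.01×10^-27) / [(2×1.60×10^-19)(2.72)] = 3.62×10^-8 s.

T ≈ 36.2 ns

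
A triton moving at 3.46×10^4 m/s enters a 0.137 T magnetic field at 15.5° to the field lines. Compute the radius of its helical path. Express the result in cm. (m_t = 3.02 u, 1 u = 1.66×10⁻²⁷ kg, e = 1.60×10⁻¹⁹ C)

r ≈ 0.211 cm

Only the perpendicular component v⊥ = v sin15.5° = 9250 m/s is bent by the field.
r = m v⊥ /(qB) = (5.01×10^-27)(9250) / [(1×1.60×10^-19)(0.137)] = 2.11×10^-3 m.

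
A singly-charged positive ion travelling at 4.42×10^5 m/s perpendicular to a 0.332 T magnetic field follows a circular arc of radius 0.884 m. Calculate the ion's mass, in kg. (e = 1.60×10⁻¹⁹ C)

qvB = mv²/r ⇒ m = qBr/v.
m = (1×1.60×10^-19)(0.332)(0.884) / (4.42×10^5) = 1.06×10^-25 kg.

m ≈ 1.06×10^-25 kg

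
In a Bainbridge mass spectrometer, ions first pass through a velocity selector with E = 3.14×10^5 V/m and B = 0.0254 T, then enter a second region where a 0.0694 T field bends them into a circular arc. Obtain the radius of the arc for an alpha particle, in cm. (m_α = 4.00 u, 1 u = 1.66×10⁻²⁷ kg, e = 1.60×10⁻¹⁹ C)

The selector passes v = E/B = 3.14×10^5/0.0254 = 1.24×10^7 m/s.
In the deflection region, r = mv/(qB₂) = (6.64×10^-27)(1.24×10^7) / [(2×1.60×10^-19)(0.0694)] = 3.70 m.

r ≈ 370 cm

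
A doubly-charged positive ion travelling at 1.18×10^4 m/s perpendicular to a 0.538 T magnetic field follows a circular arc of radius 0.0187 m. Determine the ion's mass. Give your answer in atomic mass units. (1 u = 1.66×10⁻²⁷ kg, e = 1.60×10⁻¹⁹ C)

qvB = mv²/r ⇒ m = qBr/v.
m = (2×1.60×10^-19)(0.538)(0.0187) / (1.18×10^4) = 2.73×10^-25 kg = 164 u.

m ≈ 164 u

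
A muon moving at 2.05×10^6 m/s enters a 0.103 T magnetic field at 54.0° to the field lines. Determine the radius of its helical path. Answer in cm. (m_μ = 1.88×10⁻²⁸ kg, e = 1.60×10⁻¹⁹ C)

r ≈ 1.89 cm

Only the perpendicular component v⊥ = v sin54.0° = 1.66×10^6 m/s is bent by the field.
r = m v⊥ /(qB) = (1.88×10^-28)(1.66×10^6) / [(1×1.60×10^-19)(0.103)] = 0.0189 m.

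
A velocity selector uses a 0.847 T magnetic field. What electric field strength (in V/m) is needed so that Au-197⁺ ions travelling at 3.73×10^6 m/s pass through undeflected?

E ≈ 3.16×10^6 V/m

qE = qvB ⇒ E = vB = (3.73×10^6)(0.847) = 3.16×10^6 V/m.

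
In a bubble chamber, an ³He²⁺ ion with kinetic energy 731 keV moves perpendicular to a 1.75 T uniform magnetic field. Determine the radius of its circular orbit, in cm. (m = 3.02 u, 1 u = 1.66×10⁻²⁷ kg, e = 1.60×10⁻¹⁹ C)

Convert the energy: K = 731 keV = 1.17×10^-13 J.
v = √(2K/m) = √(2·1.17×10^-13/5.01×10^-27) = 6.83×10^6 m/s.
r = mv/(qB) = (5.01×10^-27)(6.83×10^6) / [(2×1.60×10^-19)(1.75)] = 0.0612 m.

r ≈ 6.12 cm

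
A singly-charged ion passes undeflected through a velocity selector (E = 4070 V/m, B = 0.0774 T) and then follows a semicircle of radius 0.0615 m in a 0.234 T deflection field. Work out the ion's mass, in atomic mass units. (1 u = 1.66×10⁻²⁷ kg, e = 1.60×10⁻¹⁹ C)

m ≈ 26.4 u

v = E/B₁ = 5.26×10^4 m/s.
From r = mv/(qB₂), m = qB₂r/v = (1×1.60×10^-19)(0.234)(0.0615) / (5.26×10^4) = 4.38×10^-26 kg.
In atomic mass units: m = 4.38×10^-26 / 1.66×10^-27 = 26.4 u.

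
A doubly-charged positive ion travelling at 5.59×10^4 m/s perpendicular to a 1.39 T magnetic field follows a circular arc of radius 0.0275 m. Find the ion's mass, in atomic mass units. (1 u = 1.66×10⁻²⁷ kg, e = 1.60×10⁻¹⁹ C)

m ≈ 132 u

qvB = mv²/r ⇒ m = qBr/v.
m = (2×1.60×10^-19)(1.39)(0.0275) / (5.59×10^4) = 2.19×10^-25 kg = 132 u.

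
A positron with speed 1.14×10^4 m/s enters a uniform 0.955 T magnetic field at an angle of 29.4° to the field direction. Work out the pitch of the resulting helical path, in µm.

pitch ≈ 0.372 µm

The velocity component along B is v∥ = v cos29.4° = 9930 m/s.
The cyclotron period T = 2πm/(qB) = 3.75×10^-11 s is set by m, q, B alone.
Pitch = v∥·T = (9930)(3.75×10^-11) = 3.72×10^-7 m.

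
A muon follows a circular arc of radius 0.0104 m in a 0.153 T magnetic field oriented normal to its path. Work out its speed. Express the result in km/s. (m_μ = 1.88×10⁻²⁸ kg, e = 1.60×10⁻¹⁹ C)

v ≈ 1350 km/s

From qvB = mv²/r, v = qBr/m.
v = (1×1.60×10^-19)(0.153)(0.0104) / (1.88×10^-28) = 1.35×10^6 m/s.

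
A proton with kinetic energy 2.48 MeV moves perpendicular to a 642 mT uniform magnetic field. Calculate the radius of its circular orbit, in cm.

Convert the energy: K = 2.48 MeV = 3.97×10^-13 J.
v = √(2K/m) = √(2·3.97×10^-13/1.67×10^-27) = 2.18×10^7 m/s.
r = mv/(qB) = (1.67×10^-27)(2.18×10^7) / [(1×1.60×10^-19)(0.642)] = 0.354 m.

r ≈ 35.4 cm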